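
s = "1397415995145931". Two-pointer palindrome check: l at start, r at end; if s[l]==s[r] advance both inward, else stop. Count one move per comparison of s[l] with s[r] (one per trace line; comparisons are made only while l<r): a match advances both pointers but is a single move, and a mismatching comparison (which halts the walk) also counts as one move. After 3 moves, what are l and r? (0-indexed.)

l=3, r=12

l=0 r=15: '1'=='1', l++,r--
l=1 r=14: '3'=='3', l++,r--
l=2 r=13: '9'=='9', l++,r--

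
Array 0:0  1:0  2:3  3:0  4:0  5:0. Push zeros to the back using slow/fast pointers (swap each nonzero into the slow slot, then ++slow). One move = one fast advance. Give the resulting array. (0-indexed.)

(s=0,f=0) a[fast]=0 → fast++
(s=0,f=1) a[fast]=0 → fast++
(s=0,f=2) a[fast]=3≠0 swap→a[0]=3 → slow++,fast++
(s=1,f=3) a[fast]=0 → fast++
(s=1,f=4) a[fast]=0 → fast++
(s=1,f=5) a[fast]=0 → fast++

[3, 0, 0, 0, 0, 0]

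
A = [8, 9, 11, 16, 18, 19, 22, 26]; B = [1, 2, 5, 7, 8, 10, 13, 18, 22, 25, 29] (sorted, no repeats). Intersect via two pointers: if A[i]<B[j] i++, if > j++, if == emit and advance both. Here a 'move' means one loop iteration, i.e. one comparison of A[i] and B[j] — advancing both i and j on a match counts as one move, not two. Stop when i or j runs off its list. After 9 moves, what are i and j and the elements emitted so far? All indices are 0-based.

i=3, j=7, emitted=[8]

[i=0,j=0] 8>1 → j++
[i=0,j=1] 8>2 → j++
[i=0,j=2] 8>5 → j++
[i=0,j=3] 8>7 → j++
[i=0,j=4] 8==8 emit → i++,j++
[i=1,j=5] 9<10 → i++
[i=2,j=5] 11>10 → j++
[i=2,j=6] 11<13 → i++
[i=3,j=6] 16>13 → j++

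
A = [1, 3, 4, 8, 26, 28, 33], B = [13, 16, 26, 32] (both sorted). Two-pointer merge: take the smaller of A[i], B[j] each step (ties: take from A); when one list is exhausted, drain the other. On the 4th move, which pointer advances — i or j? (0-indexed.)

i

[i=0,j=0] A[i]=1<=B[j]=13 take 1 → i++
[i=1,j=0] A[i]=3<=B[j]=13 take 3 → i++
[i=2,j=0] A[i]=4<=B[j]=13 take 4 → i++
[i=3,j=0] A[i]=8<=B[j]=13 take 8 → i++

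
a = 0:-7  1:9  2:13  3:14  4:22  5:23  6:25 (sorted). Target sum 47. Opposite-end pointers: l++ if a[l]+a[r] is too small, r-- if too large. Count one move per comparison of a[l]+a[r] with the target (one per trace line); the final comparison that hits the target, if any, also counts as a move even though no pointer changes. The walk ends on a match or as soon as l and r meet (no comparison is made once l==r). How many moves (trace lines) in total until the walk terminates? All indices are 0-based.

[0,6] -7+25=18 <47 → l++
[1,6] 9+25=34 <47 → l++
[2,6] 13+25=38 <47 → l++
[3,6] 14+25=39 <47 → l++
[4,6] 22+25=47 → found

5 moves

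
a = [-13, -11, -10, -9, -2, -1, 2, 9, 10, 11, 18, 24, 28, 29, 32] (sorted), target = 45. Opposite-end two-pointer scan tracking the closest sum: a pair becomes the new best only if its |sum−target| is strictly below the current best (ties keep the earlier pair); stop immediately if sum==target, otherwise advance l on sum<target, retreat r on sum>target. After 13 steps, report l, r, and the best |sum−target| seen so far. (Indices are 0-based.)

l=10, r=11, best |Δ|=1

l=0 r=14: -13+32=19 d=26 *, l++
l=1 r=14: -11+32=21 d=24 *, l++
l=2 r=14: -10+32=22 d=23 *, l++
l=3 r=14: -9+32=23 d=22 *, l++
l=4 r=14: -2+32=30 d=15 *, l++
l=5 r=14: -1+32=31 d=14 *, l++
l=6 r=14: 2+32=34 d=11 *, l++
l=7 r=14: 9+32=41 d=4 *, l++
l=8 r=14: 10+32=42 d=3 *, l++
l=9 r=14: 11+32=43 d=2 *, l++
l=10 r=14: 18+32=50 d=5, r--
l=10 r=13: 18+29=47 d=2, r--
l=10 r=12: 18+28=46 d=1 *, r--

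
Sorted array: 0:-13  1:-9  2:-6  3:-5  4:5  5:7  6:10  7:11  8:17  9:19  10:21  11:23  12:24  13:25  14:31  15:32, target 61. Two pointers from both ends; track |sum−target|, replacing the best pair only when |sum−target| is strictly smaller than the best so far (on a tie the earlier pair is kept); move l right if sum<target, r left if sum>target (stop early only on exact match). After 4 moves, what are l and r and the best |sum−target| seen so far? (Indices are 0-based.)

l=4, r=15, best |Δ|=34

l=0 r=15: -13+32=19 d=42 *, l++
l=1 r=15: -9+32=23 d=38 *, l++
l=2 r=15: -6+32=26 d=35 *, l++
l=3 r=15: -5+32=27 d=34 *, l++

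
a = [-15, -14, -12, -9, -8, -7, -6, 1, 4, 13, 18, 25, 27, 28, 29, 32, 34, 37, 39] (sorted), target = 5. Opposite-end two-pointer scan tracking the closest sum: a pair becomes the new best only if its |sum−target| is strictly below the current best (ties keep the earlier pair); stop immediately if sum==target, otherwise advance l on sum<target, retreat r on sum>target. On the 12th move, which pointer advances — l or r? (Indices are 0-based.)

l

[0,18] -15+39=24 d=19 * → r--
[0,17] -15+37=22 d=17 * → r--
[0,16] -15+34=19 d=14 * → r--
[0,15] -15+32=17 d=12 * → r--
[0,14] -15+29=14 d=9 * → r--
[0,13] -15+28=13 d=8 * → r--
[0,12] -15+27=12 d=7 * → r--
[0,11] -15+25=10 d=5 * → r--
[0,10] -15+18=3 d=2 * → l++
[1,10] -14+18=4 d=1 * → l++
[2,10] -12+18=6 d=1 → r--
[2,9] -12+13=1 d=4 → l++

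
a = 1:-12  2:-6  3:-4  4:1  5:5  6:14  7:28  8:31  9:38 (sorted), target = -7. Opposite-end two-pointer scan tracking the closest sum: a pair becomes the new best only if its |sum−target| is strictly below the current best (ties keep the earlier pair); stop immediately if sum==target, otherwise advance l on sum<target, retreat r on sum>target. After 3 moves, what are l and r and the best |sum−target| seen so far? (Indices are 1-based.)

l=1, r=6, best |Δ|=23

[1,9] -12+38=26 d=33 * → r--
[1,8] -12+31=19 d=26 * → r--
[1,7] -12+28=16 d=23 * → r--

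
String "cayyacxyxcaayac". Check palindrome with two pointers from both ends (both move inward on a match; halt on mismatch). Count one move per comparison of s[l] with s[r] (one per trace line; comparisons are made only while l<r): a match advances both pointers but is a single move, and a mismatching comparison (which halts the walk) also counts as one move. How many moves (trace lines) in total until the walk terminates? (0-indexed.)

[0,14] 'c'=='c' → l++,r--
[1,13] 'a'=='a' → l++,r--
[2,12] 'y'=='y' → l++,r--
[3,11] 'y'!='a' → stop

4 moves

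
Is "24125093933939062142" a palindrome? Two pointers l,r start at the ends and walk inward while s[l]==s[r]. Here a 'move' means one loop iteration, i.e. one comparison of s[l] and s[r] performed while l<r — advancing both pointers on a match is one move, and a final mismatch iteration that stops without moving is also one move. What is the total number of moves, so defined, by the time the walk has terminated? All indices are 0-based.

5 moves

l=0 r=19: '2'=='2', l++,r--
l=1 r=18: '4'=='4', l++,r--
l=2 r=17: '1'=='1', l++,r--
l=3 r=16: '2'=='2', l++,r--
l=4 r=15: '5'!='6', stop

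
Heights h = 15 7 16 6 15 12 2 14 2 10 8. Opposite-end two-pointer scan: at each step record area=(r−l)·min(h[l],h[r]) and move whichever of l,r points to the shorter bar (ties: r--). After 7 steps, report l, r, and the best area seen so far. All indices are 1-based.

l=1, r=4, best area=98

l=1 r=11: min(15,8)*10=80 best=80 *, r--
l=1 r=10: min(15,10)*9=90 best=90 *, r--
l=1 r=9: min(15,2)*8=16 best=90, r--
l=1 r=8: min(15,14)*7=98 best=98 *, r--
l=1 r=7: min(15,2)*6=12 best=98, r--
l=1 r=6: min(15,12)*5=60 best=98, r--
l=1 r=5: min(15,15)*4=60 best=98, r--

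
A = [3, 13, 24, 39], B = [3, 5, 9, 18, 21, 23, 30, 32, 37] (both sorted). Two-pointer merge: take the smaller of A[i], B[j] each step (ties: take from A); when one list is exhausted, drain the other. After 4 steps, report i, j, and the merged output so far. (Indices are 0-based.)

i=1, j=3, merged so far=[3, 3, 5, 9]

[i=0,j=0] A[i]=3<=B[j]=3 take 3 → i++
[i=1,j=0] A[i]=13>B[j]=3 take 3 → j++
[i=1,j=1] A[i]=13>B[j]=5 take 5 → j++
[i=1,j=2] A[i]=13>B[j]=9 take 9 → j++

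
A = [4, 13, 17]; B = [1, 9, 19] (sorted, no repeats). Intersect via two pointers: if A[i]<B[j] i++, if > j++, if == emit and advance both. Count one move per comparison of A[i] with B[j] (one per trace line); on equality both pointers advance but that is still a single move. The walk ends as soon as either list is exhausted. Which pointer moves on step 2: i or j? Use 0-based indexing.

[i=0,j=0] 4>1 → j++
[i=0,j=1] 4<9 → i++

i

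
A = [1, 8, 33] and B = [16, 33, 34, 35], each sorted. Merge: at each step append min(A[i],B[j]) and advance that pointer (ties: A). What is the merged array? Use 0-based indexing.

[i=0,j=0] A[i]=1<=B[j]=16 take 1 → i++
[i=1,j=0] A[i]=8<=B[j]=16 take 8 → i++
[i=2,j=0] A[i]=33>B[j]=16 take 16 → j++
[i=2,j=1] A[i]=33<=B[j]=33 take 33 → i++
[i=3,j=1] A done, take B[j]=33 → j++
[i=3,j=2] A done, take B[j]=34 → j++
[i=3,j=3] A done, take B[j]=35 → j++

[1, 8, 16, 33, 33, 34, 35]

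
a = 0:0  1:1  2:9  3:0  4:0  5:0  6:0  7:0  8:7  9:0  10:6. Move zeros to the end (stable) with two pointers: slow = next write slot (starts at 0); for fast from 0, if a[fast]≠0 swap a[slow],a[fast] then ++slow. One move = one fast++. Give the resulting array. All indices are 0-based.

(s=0,f=0) a[fast]=0 → fast++
(s=0,f=1) a[fast]=1≠0 swap→a[0]=1 → slow++,fast++
(s=1,f=2) a[fast]=9≠0 swap→a[1]=9 → slow++,fast++
(s=2,f=3) a[fast]=0 → fast++
(s=2,f=4) a[fast]=0 → fast++
(s=2,f=5) a[fast]=0 → fast++
(s=2,f=6) a[fast]=0 → fast++
(s=2,f=7) a[fast]=0 → fast++
(s=2,f=8) a[fast]=7≠0 swap→a[2]=7 → slow++,fast++
(s=3,f=9) a[fast]=0 → fast++
(s=3,f=10) a[fast]=6≠0 swap→a[3]=6 → slow++,fast++

[1, 9, 7, 6, 0, 0, 0, 0, 0, 0, 0]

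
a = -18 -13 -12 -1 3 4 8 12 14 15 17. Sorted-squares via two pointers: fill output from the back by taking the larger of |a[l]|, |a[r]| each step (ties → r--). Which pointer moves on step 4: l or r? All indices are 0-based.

r

l=0 r=10: |-18|>|17| out[10]=324, l++
l=1 r=10: |-13|<=|17| out[9]=289, r--
l=1 r=9: |-13|<=|15| out[8]=225, r--
l=1 r=8: |-13|<=|14| out[7]=196, r--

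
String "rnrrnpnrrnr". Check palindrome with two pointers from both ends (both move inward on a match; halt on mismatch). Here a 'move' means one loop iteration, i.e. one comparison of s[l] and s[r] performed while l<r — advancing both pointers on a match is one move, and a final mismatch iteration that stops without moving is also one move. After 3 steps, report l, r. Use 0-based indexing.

l=3, r=7

[0,10] 'r'=='r' → l++,r--
[1,9] 'n'=='n' → l++,r--
[2,8] 'r'=='r' → l++,r--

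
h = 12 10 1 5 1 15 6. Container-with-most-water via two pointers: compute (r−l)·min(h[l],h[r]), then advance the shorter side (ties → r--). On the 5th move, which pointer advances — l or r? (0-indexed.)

l

l=0 r=6: min(12,6)*6=36 best=36 *, r--
l=0 r=5: min(12,15)*5=60 best=60 *, l++
l=1 r=5: min(10,15)*4=40 best=60, l++
l=2 r=5: min(1,15)*3=3 best=60, l++
l=3 r=5: min(5,15)*2=10 best=60, l++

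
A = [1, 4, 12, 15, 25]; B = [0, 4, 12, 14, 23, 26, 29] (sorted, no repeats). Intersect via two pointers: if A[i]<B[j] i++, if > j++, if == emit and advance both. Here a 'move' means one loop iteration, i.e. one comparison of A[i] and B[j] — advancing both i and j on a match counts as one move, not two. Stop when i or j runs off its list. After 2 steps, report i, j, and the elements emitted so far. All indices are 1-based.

i=1 j=1: 1>0, j++
i=1 j=2: 1<4, i++

i=2, j=2, emitted=[]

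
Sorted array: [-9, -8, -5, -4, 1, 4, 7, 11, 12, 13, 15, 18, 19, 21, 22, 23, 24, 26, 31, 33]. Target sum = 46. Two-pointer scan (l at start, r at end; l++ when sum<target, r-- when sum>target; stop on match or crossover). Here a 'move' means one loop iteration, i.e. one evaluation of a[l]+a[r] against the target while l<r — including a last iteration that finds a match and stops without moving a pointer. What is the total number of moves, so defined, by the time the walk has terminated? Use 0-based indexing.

10 moves

l=0 r=19: -9+33=24 <46, l++
l=1 r=19: -8+33=25 <46, l++
l=2 r=19: -5+33=28 <46, l++
l=3 r=19: -4+33=29 <46, l++
l=4 r=19: 1+33=34 <46, l++
l=5 r=19: 4+33=37 <46, l++
l=6 r=19: 7+33=40 <46, l++
l=7 r=19: 11+33=44 <46, l++
l=8 r=19: 12+33=45 <46, l++
l=9 r=19: 13+33=46, found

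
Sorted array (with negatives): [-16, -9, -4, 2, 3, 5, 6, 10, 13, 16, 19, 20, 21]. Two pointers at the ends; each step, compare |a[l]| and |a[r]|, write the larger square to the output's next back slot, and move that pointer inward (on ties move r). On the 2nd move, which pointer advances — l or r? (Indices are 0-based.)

r

l=0 r=12: |-16|<=|21| out[12]=441, r--
l=0 r=11: |-16|<=|20| out[11]=400, r--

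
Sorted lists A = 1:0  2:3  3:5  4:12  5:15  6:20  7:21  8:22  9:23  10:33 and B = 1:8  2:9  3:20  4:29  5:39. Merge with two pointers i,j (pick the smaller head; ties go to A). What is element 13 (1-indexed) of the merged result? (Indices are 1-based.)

merged[13] = 29

i=1 j=1: A[i]=0<=B[j]=8 take 0, i++
i=2 j=1: A[i]=3<=B[j]=8 take 3, i++
i=3 j=1: A[i]=5<=B[j]=8 take 5, i++
i=4 j=1: A[i]=12>B[j]=8 take 8, j++
i=4 j=2: A[i]=12>B[j]=9 take 9, j++
i=4 j=3: A[i]=12<=B[j]=20 take 12, i++
i=5 j=3: A[i]=15<=B[j]=20 take 15, i++
i=6 j=3: A[i]=20<=B[j]=20 take 20, i++
i=7 j=3: A[i]=21>B[j]=20 take 20, j++
i=7 j=4: A[i]=21<=B[j]=29 take 21, i++
i=8 j=4: A[i]=22<=B[j]=29 take 22, i++
i=9 j=4: A[i]=23<=B[j]=29 take 23, i++
i=10 j=4: A[i]=33>B[j]=29 take 29, j++
i=10 j=5: A[i]=33<=B[j]=39 take 33, i++
i=11 j=5: A done, take B[j]=39, j++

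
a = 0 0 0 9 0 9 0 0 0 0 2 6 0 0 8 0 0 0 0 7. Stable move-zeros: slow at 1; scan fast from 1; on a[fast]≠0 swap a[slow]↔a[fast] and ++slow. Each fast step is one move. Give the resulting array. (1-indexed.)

slow=1 fast=1: a[fast]=0, fast++
slow=1 fast=2: a[fast]=0, fast++
slow=1 fast=3: a[fast]=0, fast++
slow=1 fast=4: a[fast]=9≠0 swap→a[1]=9, slow++,fast++
slow=2 fast=5: a[fast]=0, fast++
slow=2 fast=6: a[fast]=9≠0 swap→a[2]=9, slow++,fast++
slow=3 fast=7: a[fast]=0, fast++
slow=3 fast=8: a[fast]=0, fast++
slow=3 fast=9: a[fast]=0, fast++
slow=3 fast=10: a[fast]=0, fast++
slow=3 fast=11: a[fast]=2≠0 swap→a[3]=2, slow++,fast++
slow=4 fast=12: a[fast]=6≠0 swap→a[4]=6, slow++,fast++
slow=5 fast=13: a[fast]=0, fast++
slow=5 fast=14: a[fast]=0, fast++
slow=5 fast=15: a[fast]=8≠0 swap→a[5]=8, slow++,fast++
slow=6 fast=16: a[fast]=0, fast++
slow=6 fast=17: a[fast]=0, fast++
slow=6 fast=18: a[fast]=0, fast++
slow=6 fast=19: a[fast]=0, fast++
slow=6 fast=20: a[fast]=7≠0 swap→a[6]=7, slow++,fast++

[9, 9, 2, 6, 8, 7, 0, 0, 0, 0, 0, 0, 0, 0, 0, 0, 0, 0, 0, 0]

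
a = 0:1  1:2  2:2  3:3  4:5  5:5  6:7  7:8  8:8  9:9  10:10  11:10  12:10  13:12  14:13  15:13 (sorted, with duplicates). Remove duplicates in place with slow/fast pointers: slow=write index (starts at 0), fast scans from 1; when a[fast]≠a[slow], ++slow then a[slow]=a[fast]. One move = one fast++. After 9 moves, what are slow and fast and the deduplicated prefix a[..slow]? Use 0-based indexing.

(s=0,f=1) a[fast]=2≠a[slow]=1 write a[1]=2 → slow++,fast++
(s=1,f=2) a[fast]=2=a[slow] dup → fast++
(s=1,f=3) a[fast]=3≠a[slow]=2 write a[2]=3 → slow++,fast++
(s=2,f=4) a[fast]=5≠a[slow]=3 write a[3]=5 → slow++,fast++
(s=3,f=5) a[fast]=5=a[slow] dup → fast++
(s=3,f=6) a[fast]=7≠a[slow]=5 write a[4]=7 → slow++,fast++
(s=4,f=7) a[fast]=8≠a[slow]=7 write a[5]=8 → slow++,fast++
(s=5,f=8) a[fast]=8=a[slow] dup → fast++
(s=5,f=9) a[fast]=9≠a[slow]=8 write a[6]=9 → slow++,fast++

slow=6, fast=10, prefix=[1, 2, 3, 5, 7, 8, 9]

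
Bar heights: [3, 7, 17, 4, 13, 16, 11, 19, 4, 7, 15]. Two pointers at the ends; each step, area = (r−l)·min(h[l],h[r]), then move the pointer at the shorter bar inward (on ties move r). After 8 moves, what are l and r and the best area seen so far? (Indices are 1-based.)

l=6, r=8, best area=120

[1,11] min(3,15)*10=30 best=30 * → l++
[2,11] min(7,15)*9=63 best=63 * → l++
[3,11] min(17,15)*8=120 best=120 * → r--
[3,10] min(17,7)*7=49 best=120 → r--
[3,9] min(17,4)*6=24 best=120 → r--
[3,8] min(17,19)*5=85 best=120 → l++
[4,8] min(4,19)*4=16 best=120 → l++
[5,8] min(13,19)*3=39 best=120 → l++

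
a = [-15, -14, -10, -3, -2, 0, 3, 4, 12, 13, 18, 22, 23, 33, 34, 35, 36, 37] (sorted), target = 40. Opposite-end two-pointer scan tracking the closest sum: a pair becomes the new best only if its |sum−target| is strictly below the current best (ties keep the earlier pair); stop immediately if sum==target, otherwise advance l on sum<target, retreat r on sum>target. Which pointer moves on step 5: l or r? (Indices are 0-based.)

l=0 r=17: -15+37=22 d=18 *, l++
l=1 r=17: -14+37=23 d=17 *, l++
l=2 r=17: -10+37=27 d=13 *, l++
l=3 r=17: -3+37=34 d=6 *, l++
l=4 r=17: -2+37=35 d=5 *, l++

l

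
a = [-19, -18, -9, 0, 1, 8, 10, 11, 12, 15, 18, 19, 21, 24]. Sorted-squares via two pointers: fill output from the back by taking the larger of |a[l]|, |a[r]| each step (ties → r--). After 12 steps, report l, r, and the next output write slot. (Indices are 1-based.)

[1,14] |-19|<=|24| out[14]=576 → r--
[1,13] |-19|<=|21| out[13]=441 → r--
[1,12] |-19|<=|19| out[12]=361 → r--
[1,11] |-19|>|18| out[11]=361 → l++
[2,11] |-18|<=|18| out[10]=324 → r--
[2,10] |-18|>|15| out[9]=324 → l++
[3,10] |-9|<=|15| out[8]=225 → r--
[3,9] |-9|<=|12| out[7]=144 → r--
[3,8] |-9|<=|11| out[6]=121 → r--
[3,7] |-9|<=|10| out[5]=100 → r--
[3,6] |-9|>|8| out[4]=81 → l++
[4,6] |0|<=|8| out[3]=64 → r--

l=4, r=5, next write slot=2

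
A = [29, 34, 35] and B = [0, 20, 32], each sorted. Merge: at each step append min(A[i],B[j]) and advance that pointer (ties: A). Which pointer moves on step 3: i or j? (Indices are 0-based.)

i

i=0 j=0: A[i]=29>B[j]=0 take 0, j++
i=0 j=1: A[i]=29>B[j]=20 take 20, j++
i=0 j=2: A[i]=29<=B[j]=32 take 29, i++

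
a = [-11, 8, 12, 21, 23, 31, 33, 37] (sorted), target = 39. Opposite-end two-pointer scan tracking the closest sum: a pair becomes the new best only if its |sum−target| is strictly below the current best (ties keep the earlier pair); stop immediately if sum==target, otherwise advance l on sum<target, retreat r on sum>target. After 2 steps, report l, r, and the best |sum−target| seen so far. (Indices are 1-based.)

l=2, r=7, best |Δ|=6

[1,8] -11+37=26 d=13 * → l++
[2,8] 8+37=45 d=6 * → r--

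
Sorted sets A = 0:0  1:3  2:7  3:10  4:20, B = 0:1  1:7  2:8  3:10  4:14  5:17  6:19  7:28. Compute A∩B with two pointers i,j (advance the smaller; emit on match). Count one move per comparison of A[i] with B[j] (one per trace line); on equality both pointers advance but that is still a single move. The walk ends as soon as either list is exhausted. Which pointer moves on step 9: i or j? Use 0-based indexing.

j

[i=0,j=0] 0<1 → i++
[i=1,j=0] 3>1 → j++
[i=1,j=1] 3<7 → i++
[i=2,j=1] 7==7 emit → i++,j++
[i=3,j=2] 10>8 → j++
[i=3,j=3] 10==10 emit → i++,j++
[i=4,j=4] 20>14 → j++
[i=4,j=5] 20>17 → j++
[i=4,j=6] 20>19 → j++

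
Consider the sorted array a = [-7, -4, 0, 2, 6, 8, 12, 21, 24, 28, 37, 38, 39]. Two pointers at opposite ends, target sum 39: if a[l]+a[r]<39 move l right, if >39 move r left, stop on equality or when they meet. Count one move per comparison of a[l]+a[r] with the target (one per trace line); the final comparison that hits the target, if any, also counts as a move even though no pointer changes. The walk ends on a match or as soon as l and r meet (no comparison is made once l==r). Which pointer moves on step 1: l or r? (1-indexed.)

l

[1,13] -7+39=32 <39 → l++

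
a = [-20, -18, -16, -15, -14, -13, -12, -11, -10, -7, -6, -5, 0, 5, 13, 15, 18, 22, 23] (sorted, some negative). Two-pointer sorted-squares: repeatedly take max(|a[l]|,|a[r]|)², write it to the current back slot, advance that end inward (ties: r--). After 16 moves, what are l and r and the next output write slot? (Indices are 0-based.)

l=11, r=13, next write slot=2

[0,18] |-20|<=|23| out[18]=529 → r--
[0,17] |-20|<=|22| out[17]=484 → r--
[0,16] |-20|>|18| out[16]=400 → l++
[1,16] |-18|<=|18| out[15]=324 → r--
[1,15] |-18|>|15| out[14]=324 → l++
[2,15] |-16|>|15| out[13]=256 → l++
[3,15] |-15|<=|15| out[12]=225 → r--
[3,14] |-15|>|13| out[11]=225 → l++
[4,14] |-14|>|13| out[10]=196 → l++
[5,14] |-13|<=|13| out[9]=169 → r--
[5,13] |-13|>|5| out[8]=169 → l++
[6,13] |-12|>|5| out[7]=144 → l++
[7,13] |-11|>|5| out[6]=121 → l++
[8,13] |-10|>|5| out[5]=100 → l++
[9,13] |-7|>|5| out[4]=49 → l++
[10,13] |-6|>|5| out[3]=36 → l++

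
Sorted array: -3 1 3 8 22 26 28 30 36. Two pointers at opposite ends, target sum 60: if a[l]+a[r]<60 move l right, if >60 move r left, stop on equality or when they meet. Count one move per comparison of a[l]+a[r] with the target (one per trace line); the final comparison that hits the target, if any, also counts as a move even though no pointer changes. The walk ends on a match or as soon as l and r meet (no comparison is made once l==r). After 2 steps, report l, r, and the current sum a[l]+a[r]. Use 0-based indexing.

l=2, r=8, sum=39

l=0 r=8: -3+36=33 <60, l++
l=1 r=8: 1+36=37 <60, l++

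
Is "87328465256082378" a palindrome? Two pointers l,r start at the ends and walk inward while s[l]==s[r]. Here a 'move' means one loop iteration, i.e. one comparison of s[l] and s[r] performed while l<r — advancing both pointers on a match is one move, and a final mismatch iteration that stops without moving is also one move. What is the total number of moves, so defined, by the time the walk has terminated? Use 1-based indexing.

l=1 r=17: '8'=='8', l++,r--
l=2 r=16: '7'=='7', l++,r--
l=3 r=15: '3'=='3', l++,r--
l=4 r=14: '2'=='2', l++,r--
l=5 r=13: '8'=='8', l++,r--
l=6 r=12: '4'!='0', stop

6 moves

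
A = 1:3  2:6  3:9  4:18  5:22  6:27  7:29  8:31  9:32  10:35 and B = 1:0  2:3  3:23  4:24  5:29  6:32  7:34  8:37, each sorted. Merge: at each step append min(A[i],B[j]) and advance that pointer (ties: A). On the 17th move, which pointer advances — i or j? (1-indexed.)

[i=1,j=1] A[i]=3>B[j]=0 take 0 → j++
[i=1,j=2] A[i]=3<=B[j]=3 take 3 → i++
[i=2,j=2] A[i]=6>B[j]=3 take 3 → j++
[i=2,j=3] A[i]=6<=B[j]=23 take 6 → i++
[i=3,j=3] A[i]=9<=B[j]=23 take 9 → i++
[i=4,j=3] A[i]=18<=B[j]=23 take 18 → i++
[i=5,j=3] A[i]=22<=B[j]=23 take 22 → i++
[i=6,j=3] A[i]=27>B[j]=23 take 23 → j++
[i=6,j=4] A[i]=27>B[j]=24 take 24 → j++
[i=6,j=5] A[i]=27<=B[j]=29 take 27 → i++
[i=7,j=5] A[i]=29<=B[j]=29 take 29 → i++
[i=8,j=5] A[i]=31>B[j]=29 take 29 → j++
[i=8,j=6] A[i]=31<=B[j]=32 take 31 → i++
[i=9,j=6] A[i]=32<=B[j]=32 take 32 → i++
[i=10,j=6] A[i]=35>B[j]=32 take 32 → j++
[i=10,j=7] A[i]=35>B[j]=34 take 34 → j++
[i=10,j=8] A[i]=35<=B[j]=37 take 35 → i++

i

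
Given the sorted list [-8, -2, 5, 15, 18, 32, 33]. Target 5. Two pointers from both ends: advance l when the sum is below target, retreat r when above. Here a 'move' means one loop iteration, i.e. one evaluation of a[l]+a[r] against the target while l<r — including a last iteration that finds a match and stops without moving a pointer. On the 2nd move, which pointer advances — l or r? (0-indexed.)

l=0 r=6: -8+33=25 >5, r--
l=0 r=5: -8+32=24 >5, r--

r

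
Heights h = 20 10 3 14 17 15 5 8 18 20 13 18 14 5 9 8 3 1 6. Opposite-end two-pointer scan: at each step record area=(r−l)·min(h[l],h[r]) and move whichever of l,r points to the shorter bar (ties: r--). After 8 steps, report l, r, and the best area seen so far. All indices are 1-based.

[1,19] min(20,6)*18=108 best=108 * → r--
[1,18] min(20,1)*17=17 best=108 → r--
[1,17] min(20,3)*16=48 best=108 → r--
[1,16] min(20,8)*15=120 best=120 * → r--
[1,15] min(20,9)*14=126 best=126 * → r--
[1,14] min(20,5)*13=65 best=126 → r--
[1,13] min(20,14)*12=168 best=168 * → r--
[1,12] min(20,18)*11=198 best=198 * → r--

l=1, r=11, best area=198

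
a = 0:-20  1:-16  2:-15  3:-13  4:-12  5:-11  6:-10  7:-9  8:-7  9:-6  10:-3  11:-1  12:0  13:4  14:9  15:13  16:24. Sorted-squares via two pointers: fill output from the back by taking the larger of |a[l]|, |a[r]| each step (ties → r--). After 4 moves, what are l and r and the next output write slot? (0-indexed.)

l=0 r=16: |-20|<=|24| out[16]=576, r--
l=0 r=15: |-20|>|13| out[15]=400, l++
l=1 r=15: |-16|>|13| out[14]=256, l++
l=2 r=15: |-15|>|13| out[13]=225, l++

l=3, r=15, next write slot=12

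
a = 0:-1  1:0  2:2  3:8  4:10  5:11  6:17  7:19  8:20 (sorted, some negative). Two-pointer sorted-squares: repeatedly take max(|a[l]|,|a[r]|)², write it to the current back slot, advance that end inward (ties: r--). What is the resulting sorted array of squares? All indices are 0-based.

[0,8] |-1|<=|20| out[8]=400 → r--
[0,7] |-1|<=|19| out[7]=361 → r--
[0,6] |-1|<=|17| out[6]=289 → r--
[0,5] |-1|<=|11| out[5]=121 → r--
[0,4] |-1|<=|10| out[4]=100 → r--
[0,3] |-1|<=|8| out[3]=64 → r--
[0,2] |-1|<=|2| out[2]=4 → r--
[0,1] |-1|>|0| out[1]=1 → l++
[1,1] |0|<=|0| out[0]=0 → r--

[0, 1, 4, 64, 100, 121, 289, 361, 400]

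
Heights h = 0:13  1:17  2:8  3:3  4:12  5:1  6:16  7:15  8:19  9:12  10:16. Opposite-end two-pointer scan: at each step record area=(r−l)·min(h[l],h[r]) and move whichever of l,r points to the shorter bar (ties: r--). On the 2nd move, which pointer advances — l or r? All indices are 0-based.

r

[0,10] min(13,16)*10=130 best=130 * → l++
[1,10] min(17,16)*9=144 best=144 * → r--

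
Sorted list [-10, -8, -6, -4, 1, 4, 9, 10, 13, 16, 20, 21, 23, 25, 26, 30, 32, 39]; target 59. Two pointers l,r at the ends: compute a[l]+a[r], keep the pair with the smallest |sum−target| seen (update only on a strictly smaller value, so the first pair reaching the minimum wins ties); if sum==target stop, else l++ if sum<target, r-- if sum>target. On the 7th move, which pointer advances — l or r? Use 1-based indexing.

l

l=1 r=18: -10+39=29 d=30 *, l++
l=2 r=18: -8+39=31 d=28 *, l++
l=3 r=18: -6+39=33 d=26 *, l++
l=4 r=18: -4+39=35 d=24 *, l++
l=5 r=18: 1+39=40 d=19 *, l++
l=6 r=18: 4+39=43 d=16 *, l++
l=7 r=18: 9+39=48 d=11 *, l++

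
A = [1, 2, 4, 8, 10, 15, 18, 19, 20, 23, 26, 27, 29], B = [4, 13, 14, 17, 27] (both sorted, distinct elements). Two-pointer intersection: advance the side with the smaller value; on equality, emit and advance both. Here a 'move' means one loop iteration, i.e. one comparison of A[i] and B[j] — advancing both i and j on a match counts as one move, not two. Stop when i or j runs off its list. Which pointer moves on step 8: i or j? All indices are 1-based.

i=1 j=1: 1<4, i++
i=2 j=1: 2<4, i++
i=3 j=1: 4==4 emit, i++,j++
i=4 j=2: 8<13, i++
i=5 j=2: 10<13, i++
i=6 j=2: 15>13, j++
i=6 j=3: 15>14, j++
i=6 j=4: 15<17, i++

i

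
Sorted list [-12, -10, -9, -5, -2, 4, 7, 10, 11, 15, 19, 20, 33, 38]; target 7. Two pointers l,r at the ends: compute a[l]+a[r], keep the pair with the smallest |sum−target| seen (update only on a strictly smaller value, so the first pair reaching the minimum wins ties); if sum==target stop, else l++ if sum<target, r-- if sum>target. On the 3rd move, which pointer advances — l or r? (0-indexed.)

[0,13] -12+38=26 d=19 * → r--
[0,12] -12+33=21 d=14 * → r--
[0,11] -12+20=8 d=1 * → r--

r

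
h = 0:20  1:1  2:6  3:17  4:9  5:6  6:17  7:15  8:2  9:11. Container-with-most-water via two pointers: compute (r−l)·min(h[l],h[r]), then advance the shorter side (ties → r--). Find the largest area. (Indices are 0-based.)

l=0 r=9: min(20,11)*9=99 best=99 *, r--
l=0 r=8: min(20,2)*8=16 best=99, r--
l=0 r=7: min(20,15)*7=105 best=105 *, r--
l=0 r=6: min(20,17)*6=102 best=105, r--
l=0 r=5: min(20,6)*5=30 best=105, r--
l=0 r=4: min(20,9)*4=36 best=105, r--
l=0 r=3: min(20,17)*3=51 best=105, r--
l=0 r=2: min(20,6)*2=12 best=105, r--
l=0 r=1: min(20,1)*1=1 best=105, r--

max area = 105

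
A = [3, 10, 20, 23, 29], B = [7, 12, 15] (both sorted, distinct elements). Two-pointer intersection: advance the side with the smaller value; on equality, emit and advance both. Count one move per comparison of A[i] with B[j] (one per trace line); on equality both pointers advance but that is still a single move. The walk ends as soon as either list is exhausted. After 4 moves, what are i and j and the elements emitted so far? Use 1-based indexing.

i=1 j=1: 3<7, i++
i=2 j=1: 10>7, j++
i=2 j=2: 10<12, i++
i=3 j=2: 20>12, j++

i=3, j=3, emitted=[]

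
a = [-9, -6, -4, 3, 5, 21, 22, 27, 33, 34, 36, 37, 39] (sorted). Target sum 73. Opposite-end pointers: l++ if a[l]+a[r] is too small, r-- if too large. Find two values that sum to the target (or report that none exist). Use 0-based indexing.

l=0 r=12: -9+39=30 <73, l++
l=1 r=12: -6+39=33 <73, l++
l=2 r=12: -4+39=35 <73, l++
l=3 r=12: 3+39=42 <73, l++
l=4 r=12: 5+39=44 <73, l++
l=5 r=12: 21+39=60 <73, l++
l=6 r=12: 22+39=61 <73, l++
l=7 r=12: 27+39=66 <73, l++
l=8 r=12: 33+39=72 <73, l++
l=9 r=12: 34+39=73, found

(34, 39)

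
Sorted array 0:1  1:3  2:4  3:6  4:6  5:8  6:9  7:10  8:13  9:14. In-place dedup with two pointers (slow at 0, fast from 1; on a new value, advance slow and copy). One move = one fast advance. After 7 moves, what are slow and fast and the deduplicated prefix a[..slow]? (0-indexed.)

slow=6, fast=8, prefix=[1, 3, 4, 6, 8, 9, 10]

(s=0,f=1) a[fast]=3≠a[slow]=1 write a[1]=3 → slow++,fast++
(s=1,f=2) a[fast]=4≠a[slow]=3 write a[2]=4 → slow++,fast++
(s=2,f=3) a[fast]=6≠a[slow]=4 write a[3]=6 → slow++,fast++
(s=3,f=4) a[fast]=6=a[slow] dup → fast++
(s=3,f=5) a[fast]=8≠a[slow]=6 write a[4]=8 → slow++,fast++
(s=4,f=6) a[fast]=9≠a[slow]=8 write a[5]=9 → slow++,fast++
(s=5,f=7) a[fast]=10≠a[slow]=9 write a[6]=10 → slow++,fast++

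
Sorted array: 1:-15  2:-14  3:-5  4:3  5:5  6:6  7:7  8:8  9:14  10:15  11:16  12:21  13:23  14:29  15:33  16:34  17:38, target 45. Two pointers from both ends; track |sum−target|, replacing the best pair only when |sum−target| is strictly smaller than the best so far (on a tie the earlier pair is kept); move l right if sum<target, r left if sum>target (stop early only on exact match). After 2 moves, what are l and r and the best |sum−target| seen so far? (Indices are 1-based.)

l=1 r=17: -15+38=23 d=22 *, l++
l=2 r=17: -14+38=24 d=21 *, l++

l=3, r=17, best |Δ|=21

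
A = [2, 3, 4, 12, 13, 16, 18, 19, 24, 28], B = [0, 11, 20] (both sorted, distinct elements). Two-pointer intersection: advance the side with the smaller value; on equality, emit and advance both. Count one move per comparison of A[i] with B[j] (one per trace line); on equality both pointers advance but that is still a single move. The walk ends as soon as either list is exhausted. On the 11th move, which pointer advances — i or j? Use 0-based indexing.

j

[i=0,j=0] 2>0 → j++
[i=0,j=1] 2<11 → i++
[i=1,j=1] 3<11 → i++
[i=2,j=1] 4<11 → i++
[i=3,j=1] 12>11 → j++
[i=3,j=2] 12<20 → i++
[i=4,j=2] 13<20 → i++
[i=5,j=2] 16<20 → i++
[i=6,j=2] 18<20 → i++
[i=7,j=2] 19<20 → i++
[i=8,j=2] 24>20 → j++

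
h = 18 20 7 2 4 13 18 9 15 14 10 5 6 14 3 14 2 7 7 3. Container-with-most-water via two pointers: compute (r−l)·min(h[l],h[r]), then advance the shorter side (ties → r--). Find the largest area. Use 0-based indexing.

max area = 210

l=0 r=19: min(18,3)*19=57 best=57 *, r--
l=0 r=18: min(18,7)*18=126 best=126 *, r--
l=0 r=17: min(18,7)*17=119 best=126, r--
l=0 r=16: min(18,2)*16=32 best=126, r--
l=0 r=15: min(18,14)*15=210 best=210 *, r--
l=0 r=14: min(18,3)*14=42 best=210, r--
l=0 r=13: min(18,14)*13=182 best=210, r--
l=0 r=12: min(18,6)*12=72 best=210, r--
l=0 r=11: min(18,5)*11=55 best=210, r--
l=0 r=10: min(18,10)*10=100 best=210, r--
l=0 r=9: min(18,14)*9=126 best=210, r--
l=0 r=8: min(18,15)*8=120 best=210, r--
l=0 r=7: min(18,9)*7=63 best=210, r--
l=0 r=6: min(18,18)*6=108 best=210, r--
l=0 r=5: min(18,13)*5=65 best=210, r--
l=0 r=4: min(18,4)*4=16 best=210, r--
l=0 r=3: min(18,2)*3=6 best=210, r--
l=0 r=2: min(18,7)*2=14 best=210, r--
l=0 r=1: min(18,20)*1=18 best=210, l++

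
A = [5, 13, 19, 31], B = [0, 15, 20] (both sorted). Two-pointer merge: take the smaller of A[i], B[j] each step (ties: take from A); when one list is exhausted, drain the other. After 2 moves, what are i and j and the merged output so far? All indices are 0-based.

i=1, j=1, merged so far=[0, 5]

i=0 j=0: A[i]=5>B[j]=0 take 0, j++
i=0 j=1: A[i]=5<=B[j]=15 take 5, i++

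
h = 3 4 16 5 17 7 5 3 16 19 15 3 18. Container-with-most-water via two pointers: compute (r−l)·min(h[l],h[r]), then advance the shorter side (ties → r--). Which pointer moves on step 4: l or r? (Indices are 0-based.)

l

l=0 r=12: min(3,18)*12=36 best=36 *, l++
l=1 r=12: min(4,18)*11=44 best=44 *, l++
l=2 r=12: min(16,18)*10=160 best=160 *, l++
l=3 r=12: min(5,18)*9=45 best=160, l++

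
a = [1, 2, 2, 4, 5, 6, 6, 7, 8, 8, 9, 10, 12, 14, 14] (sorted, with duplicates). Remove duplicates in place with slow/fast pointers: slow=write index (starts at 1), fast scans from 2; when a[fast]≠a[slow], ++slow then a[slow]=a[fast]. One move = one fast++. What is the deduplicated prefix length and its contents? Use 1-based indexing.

length 11; prefix = [1, 2, 4, 5, 6, 7, 8, 9, 10, 12, 14]

(s=1,f=2) a[fast]=2≠a[slow]=1 write a[2]=2 → slow++,fast++
(s=2,f=3) a[fast]=2=a[slow] dup → fast++
(s=2,f=4) a[fast]=4≠a[slow]=2 write a[3]=4 → slow++,fast++
(s=3,f=5) a[fast]=5≠a[slow]=4 write a[4]=5 → slow++,fast++
(s=4,f=6) a[fast]=6≠a[slow]=5 write a[5]=6 → slow++,fast++
(s=5,f=7) a[fast]=6=a[slow] dup → fast++
(s=5,f=8) a[fast]=7≠a[slow]=6 write a[6]=7 → slow++,fast++
(s=6,f=9) a[fast]=8≠a[slow]=7 write a[7]=8 → slow++,fast++
(s=7,f=10) a[fast]=8=a[slow] dup → fast++
(s=7,f=11) a[fast]=9≠a[slow]=8 write a[8]=9 → slow++,fast++
(s=8,f=12) a[fast]=10≠a[slow]=9 write a[9]=10 → slow++,fast++
(s=9,f=13) a[fast]=12≠a[slow]=10 write a[10]=12 → slow++,fast++
(s=10,f=14) a[fast]=14≠a[slow]=12 write a[11]=14 → slow++,fast++
(s=11,f=15) a[fast]=14=a[slow] dup → fast++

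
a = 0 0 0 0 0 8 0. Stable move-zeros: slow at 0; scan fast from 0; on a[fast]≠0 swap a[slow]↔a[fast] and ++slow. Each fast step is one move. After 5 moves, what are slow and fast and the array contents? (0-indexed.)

slow=0, fast=5, a=[0, 0, 0, 0, 0, 8, 0]

slow=0 fast=0: a[fast]=0, fast++
slow=0 fast=1: a[fast]=0, fast++
slow=0 fast=2: a[fast]=0, fast++
slow=0 fast=3: a[fast]=0, fast++
slow=0 fast=4: a[fast]=0, fast++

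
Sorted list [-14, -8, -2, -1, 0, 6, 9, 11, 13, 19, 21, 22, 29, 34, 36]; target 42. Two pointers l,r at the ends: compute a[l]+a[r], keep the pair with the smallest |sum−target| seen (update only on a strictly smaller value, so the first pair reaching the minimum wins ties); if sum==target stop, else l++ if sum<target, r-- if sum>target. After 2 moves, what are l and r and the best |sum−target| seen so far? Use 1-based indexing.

l=1 r=15: -14+36=22 d=20 *, l++
l=2 r=15: -8+36=28 d=14 *, l++

l=3, r=15, best |Δ|=14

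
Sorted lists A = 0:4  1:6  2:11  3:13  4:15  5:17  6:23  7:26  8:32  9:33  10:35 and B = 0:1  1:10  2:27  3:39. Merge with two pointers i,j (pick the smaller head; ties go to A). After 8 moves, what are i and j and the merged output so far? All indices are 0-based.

i=0 j=0: A[i]=4>B[j]=1 take 1, j++
i=0 j=1: A[i]=4<=B[j]=10 take 4, i++
i=1 j=1: A[i]=6<=B[j]=10 take 6, i++
i=2 j=1: A[i]=11>B[j]=10 take 10, j++
i=2 j=2: A[i]=11<=B[j]=27 take 11, i++
i=3 j=2: A[i]=13<=B[j]=27 take 13, i++
i=4 j=2: A[i]=15<=B[j]=27 take 15, i++
i=5 j=2: A[i]=17<=B[j]=27 take 17, i++

i=6, j=2, merged so far=[1, 4, 6, 10, 11, 13, 15, 17]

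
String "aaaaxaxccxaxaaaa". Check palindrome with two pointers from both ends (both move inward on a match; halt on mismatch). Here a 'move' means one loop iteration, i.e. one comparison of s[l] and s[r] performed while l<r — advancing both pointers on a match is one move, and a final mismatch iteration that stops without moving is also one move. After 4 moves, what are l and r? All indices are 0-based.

l=4, r=11

l=0 r=15: 'a'=='a', l++,r--
l=1 r=14: 'a'=='a', l++,r--
l=2 r=13: 'a'=='a', l++,r--
l=3 r=12: 'a'=='a', l++,r--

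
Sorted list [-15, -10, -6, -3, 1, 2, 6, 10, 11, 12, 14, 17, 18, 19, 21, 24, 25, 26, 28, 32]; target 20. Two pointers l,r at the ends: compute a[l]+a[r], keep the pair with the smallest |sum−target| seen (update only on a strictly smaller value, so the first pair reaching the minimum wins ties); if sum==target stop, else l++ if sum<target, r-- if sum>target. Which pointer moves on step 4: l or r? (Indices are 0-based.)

r

l=0 r=19: -15+32=17 d=3 *, l++
l=1 r=19: -10+32=22 d=2 *, r--
l=1 r=18: -10+28=18 d=2, l++
l=2 r=18: -6+28=22 d=2, r--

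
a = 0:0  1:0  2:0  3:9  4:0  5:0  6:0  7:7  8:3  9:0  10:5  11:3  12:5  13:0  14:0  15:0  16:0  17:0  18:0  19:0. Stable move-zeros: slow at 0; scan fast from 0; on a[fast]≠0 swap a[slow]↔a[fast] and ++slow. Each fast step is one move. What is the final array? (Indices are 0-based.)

[9, 7, 3, 5, 3, 5, 0, 0, 0, 0, 0, 0, 0, 0, 0, 0, 0, 0, 0, 0]

(s=0,f=0) a[fast]=0 → fast++
(s=0,f=1) a[fast]=0 → fast++
(s=0,f=2) a[fast]=0 → fast++
(s=0,f=3) a[fast]=9≠0 swap→a[0]=9 → slow++,fast++
(s=1,f=4) a[fast]=0 → fast++
(s=1,f=5) a[fast]=0 → fast++
(s=1,f=6) a[fast]=0 → fast++
(s=1,f=7) a[fast]=7≠0 swap→a[1]=7 → slow++,fast++
(s=2,f=8) a[fast]=3≠0 swap→a[2]=3 → slow++,fast++
(s=3,f=9) a[fast]=0 → fast++
(s=3,f=10) a[fast]=5≠0 swap→a[3]=5 → slow++,fast++
(s=4,f=11) a[fast]=3≠0 swap→a[4]=3 → slow++,fast++
(s=5,f=12) a[fast]=5≠0 swap→a[5]=5 → slow++,fast++
(s=6,f=13) a[fast]=0 → fast++
(s=6,f=14) a[fast]=0 → fast++
(s=6,f=15) a[fast]=0 → fast++
(s=6,f=16) a[fast]=0 → fast++
(s=6,f=17) a[fast]=0 → fast++
(s=6,f=18) a[fast]=0 → fast++
(s=6,f=19) a[fast]=0 → fast++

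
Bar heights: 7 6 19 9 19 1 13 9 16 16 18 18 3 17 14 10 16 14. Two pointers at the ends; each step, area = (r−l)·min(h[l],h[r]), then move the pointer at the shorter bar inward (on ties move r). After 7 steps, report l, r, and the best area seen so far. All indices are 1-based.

[1,18] min(7,14)*17=119 best=119 * → l++
[2,18] min(6,14)*16=96 best=119 → l++
[3,18] min(19,14)*15=210 best=210 * → r--
[3,17] min(19,16)*14=224 best=224 * → r--
[3,16] min(19,10)*13=130 best=224 → r--
[3,15] min(19,14)*12=168 best=224 → r--
[3,14] min(19,17)*11=187 best=224 → r--

l=3, r=13, best area=224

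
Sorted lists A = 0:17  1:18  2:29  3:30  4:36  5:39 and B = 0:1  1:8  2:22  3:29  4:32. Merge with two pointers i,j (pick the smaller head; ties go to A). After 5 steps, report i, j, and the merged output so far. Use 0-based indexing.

[i=0,j=0] A[i]=17>B[j]=1 take 1 → j++
[i=0,j=1] A[i]=17>B[j]=8 take 8 → j++
[i=0,j=2] A[i]=17<=B[j]=22 take 17 → i++
[i=1,j=2] A[i]=18<=B[j]=22 take 18 → i++
[i=2,j=2] A[i]=29>B[j]=22 take 22 → j++

i=2, j=3, merged so far=[1, 8, 17, 18, 22]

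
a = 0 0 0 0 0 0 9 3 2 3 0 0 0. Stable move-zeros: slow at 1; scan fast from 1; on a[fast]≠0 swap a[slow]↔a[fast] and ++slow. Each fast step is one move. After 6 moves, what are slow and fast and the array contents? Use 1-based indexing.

(s=1,f=1) a[fast]=0 → fast++
(s=1,f=2) a[fast]=0 → fast++
(s=1,f=3) a[fast]=0 → fast++
(s=1,f=4) a[fast]=0 → fast++
(s=1,f=5) a[fast]=0 → fast++
(s=1,f=6) a[fast]=0 → fast++

slow=1, fast=7, a=[0, 0, 0, 0, 0, 0, 9, 3, 2, 3, 0, 0, 0]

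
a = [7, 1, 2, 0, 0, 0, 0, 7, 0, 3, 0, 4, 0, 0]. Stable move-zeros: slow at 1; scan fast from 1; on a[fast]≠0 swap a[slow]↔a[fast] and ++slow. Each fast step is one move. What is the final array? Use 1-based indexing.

slow=1 fast=1: a[fast]=7≠0 swap→a[1]=7, slow++,fast++
slow=2 fast=2: a[fast]=1≠0 swap→a[2]=1, slow++,fast++
slow=3 fast=3: a[fast]=2≠0 swap→a[3]=2, slow++,fast++
slow=4 fast=4: a[fast]=0, fast++
slow=4 fast=5: a[fast]=0, fast++
slow=4 fast=6: a[fast]=0, fast++
slow=4 fast=7: a[fast]=0, fast++
slow=4 fast=8: a[fast]=7≠0 swap→a[4]=7, slow++,fast++
slow=5 fast=9: a[fast]=0, fast++
slow=5 fast=10: a[fast]=3≠0 swap→a[5]=3, slow++,fast++
slow=6 fast=11: a[fast]=0, fast++
slow=6 fast=12: a[fast]=4≠0 swap→a[6]=4, slow++,fast++
slow=7 fast=13: a[fast]=0, fast++
slow=7 fast=14: a[fast]=0, fast++

[7, 1, 2, 7, 3, 4, 0, 0, 0, 0, 0, 0, 0, 0]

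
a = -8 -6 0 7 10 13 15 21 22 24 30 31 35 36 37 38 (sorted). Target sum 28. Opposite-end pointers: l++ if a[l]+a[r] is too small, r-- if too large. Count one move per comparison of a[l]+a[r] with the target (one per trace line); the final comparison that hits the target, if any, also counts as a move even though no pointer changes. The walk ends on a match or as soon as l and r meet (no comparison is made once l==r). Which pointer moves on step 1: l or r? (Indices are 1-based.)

l=1 r=16: -8+38=30 >28, r--

r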